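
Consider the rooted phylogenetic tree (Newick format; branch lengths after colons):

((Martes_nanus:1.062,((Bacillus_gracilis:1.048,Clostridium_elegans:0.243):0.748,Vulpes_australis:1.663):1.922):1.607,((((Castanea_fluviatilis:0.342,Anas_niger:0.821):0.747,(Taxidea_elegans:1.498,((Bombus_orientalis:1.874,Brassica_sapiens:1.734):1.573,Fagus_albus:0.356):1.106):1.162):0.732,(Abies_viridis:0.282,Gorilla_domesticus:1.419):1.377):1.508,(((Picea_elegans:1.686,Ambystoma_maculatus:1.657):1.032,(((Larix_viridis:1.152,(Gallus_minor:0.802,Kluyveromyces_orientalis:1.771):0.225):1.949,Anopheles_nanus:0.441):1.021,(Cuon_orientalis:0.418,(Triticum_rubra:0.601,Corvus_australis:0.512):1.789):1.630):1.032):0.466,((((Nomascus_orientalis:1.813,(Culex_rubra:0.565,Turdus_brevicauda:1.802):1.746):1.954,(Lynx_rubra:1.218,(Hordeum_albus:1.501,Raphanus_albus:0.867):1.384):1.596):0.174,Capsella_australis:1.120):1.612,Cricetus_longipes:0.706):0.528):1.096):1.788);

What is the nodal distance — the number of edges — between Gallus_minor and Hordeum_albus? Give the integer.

12

The MRCA of Gallus_minor and Hordeum_albus is the node subtending (((Picea_elegans,Ambystoma_maculatus),(((Larix_viridis,(Gallus_minor,Kluyveromyces_orientalis)),Anopheles_nanus),(Cuon_orientalis,(Triticum_rubra,Corvus_australis)))),((((Nomascus_orientalis,(Culex_rubra,Turdus_brevicauda)),(Lynx_rubra,(Hordeum_albus,Raphanus_albus))),Capsella_australis),Cricetus_longipes)).
From Gallus_minor up to that node: 6 branches. From Hordeum_albus up to the same node: 6 branches. Total: 6 + 6 = 12.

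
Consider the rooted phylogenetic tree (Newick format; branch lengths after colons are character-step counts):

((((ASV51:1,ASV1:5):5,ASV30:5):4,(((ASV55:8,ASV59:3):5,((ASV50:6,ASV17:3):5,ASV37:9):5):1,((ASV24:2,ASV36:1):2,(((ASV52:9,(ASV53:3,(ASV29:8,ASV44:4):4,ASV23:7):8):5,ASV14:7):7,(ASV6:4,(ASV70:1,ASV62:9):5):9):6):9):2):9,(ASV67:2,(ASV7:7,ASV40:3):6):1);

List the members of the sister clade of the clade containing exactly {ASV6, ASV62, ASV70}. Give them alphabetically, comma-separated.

The clade containing exactly {ASV6, ASV62, ASV70} attaches to the tree at the node subtending (((ASV52,(ASV53,(ASV29,ASV44),ASV23)),ASV14),(ASV6,(ASV70,ASV62))).
The other lineage descending from that same node — the sister group — is ((ASV52,(ASV53,(ASV29,ASV44),ASV23)),ASV14); its 6 tips in alphabetical order are the answer.

ASV14, ASV23, ASV29, ASV44, ASV52, ASV53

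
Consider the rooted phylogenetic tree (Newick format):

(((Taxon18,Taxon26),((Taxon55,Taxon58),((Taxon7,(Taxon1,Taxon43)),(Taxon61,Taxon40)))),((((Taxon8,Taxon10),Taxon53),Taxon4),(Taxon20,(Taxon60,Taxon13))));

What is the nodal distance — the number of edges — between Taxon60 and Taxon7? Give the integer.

9

The MRCA of Taxon60 and Taxon7 is the root of the tree.
From Taxon60 up to that node: 4 branches. From Taxon7 up to the same node: 5 branches. Total: 4 + 5 = 9.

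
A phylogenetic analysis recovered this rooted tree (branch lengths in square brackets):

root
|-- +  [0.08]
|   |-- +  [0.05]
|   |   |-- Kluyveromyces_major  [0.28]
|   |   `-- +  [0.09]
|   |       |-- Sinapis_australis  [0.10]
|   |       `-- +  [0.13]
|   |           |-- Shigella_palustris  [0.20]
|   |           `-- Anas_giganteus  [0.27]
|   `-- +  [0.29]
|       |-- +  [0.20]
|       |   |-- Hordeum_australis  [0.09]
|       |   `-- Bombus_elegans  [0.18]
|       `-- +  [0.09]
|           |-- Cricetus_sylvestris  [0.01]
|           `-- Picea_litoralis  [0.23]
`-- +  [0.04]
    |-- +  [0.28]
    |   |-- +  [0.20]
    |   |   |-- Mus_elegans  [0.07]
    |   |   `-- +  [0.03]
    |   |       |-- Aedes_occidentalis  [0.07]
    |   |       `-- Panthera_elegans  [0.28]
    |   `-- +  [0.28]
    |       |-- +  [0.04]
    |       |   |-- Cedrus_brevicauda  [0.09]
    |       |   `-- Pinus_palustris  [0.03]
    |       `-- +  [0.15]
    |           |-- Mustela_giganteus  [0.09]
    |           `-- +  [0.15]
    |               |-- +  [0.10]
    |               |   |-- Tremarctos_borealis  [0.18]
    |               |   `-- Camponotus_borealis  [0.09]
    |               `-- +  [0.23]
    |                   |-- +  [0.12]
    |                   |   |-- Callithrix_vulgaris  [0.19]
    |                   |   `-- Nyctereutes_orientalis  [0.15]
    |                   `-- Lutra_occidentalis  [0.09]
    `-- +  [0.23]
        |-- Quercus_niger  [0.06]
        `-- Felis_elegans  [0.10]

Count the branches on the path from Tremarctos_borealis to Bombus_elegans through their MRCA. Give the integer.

11

The MRCA of Tremarctos_borealis and Bombus_elegans is the root of the tree.
From Tremarctos_borealis up to that node: 7 branches. From Bombus_elegans up to the same node: 4 branches. Total: 7 + 4 = 11.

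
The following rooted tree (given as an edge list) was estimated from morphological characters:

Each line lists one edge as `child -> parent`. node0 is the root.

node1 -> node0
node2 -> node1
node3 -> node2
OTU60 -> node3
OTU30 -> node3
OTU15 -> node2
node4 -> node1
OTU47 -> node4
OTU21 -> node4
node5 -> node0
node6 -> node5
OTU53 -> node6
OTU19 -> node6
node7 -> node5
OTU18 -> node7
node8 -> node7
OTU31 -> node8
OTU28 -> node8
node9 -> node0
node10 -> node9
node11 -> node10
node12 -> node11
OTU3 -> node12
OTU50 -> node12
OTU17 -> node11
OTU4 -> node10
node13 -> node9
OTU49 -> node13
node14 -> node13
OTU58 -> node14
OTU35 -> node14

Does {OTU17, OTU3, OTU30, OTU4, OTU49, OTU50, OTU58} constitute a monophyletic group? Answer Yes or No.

No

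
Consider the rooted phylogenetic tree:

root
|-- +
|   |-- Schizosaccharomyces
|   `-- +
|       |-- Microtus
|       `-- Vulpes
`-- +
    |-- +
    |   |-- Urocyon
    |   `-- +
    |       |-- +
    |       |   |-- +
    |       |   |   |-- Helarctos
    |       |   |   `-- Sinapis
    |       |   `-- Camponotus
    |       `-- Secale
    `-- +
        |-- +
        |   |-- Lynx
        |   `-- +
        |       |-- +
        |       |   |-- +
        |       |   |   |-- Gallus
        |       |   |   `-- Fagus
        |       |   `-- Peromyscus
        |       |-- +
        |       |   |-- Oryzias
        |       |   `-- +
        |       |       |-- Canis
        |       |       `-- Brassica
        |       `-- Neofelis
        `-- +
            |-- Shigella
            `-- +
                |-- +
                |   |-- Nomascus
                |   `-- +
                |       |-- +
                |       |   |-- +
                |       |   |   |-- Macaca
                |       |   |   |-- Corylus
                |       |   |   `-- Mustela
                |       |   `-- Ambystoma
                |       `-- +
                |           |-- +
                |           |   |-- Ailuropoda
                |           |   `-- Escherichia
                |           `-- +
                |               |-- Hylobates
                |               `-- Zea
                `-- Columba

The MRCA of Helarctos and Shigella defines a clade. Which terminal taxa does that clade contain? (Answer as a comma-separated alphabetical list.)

Tracing Helarctos: it sits inside (Helarctos,Sinapis).
Tracing Shigella: it sits inside (Shigella,((Nomascus,(((Macaca,Corylus,Mustela),Ambystoma),((Ailuropoda,Escherichia),(Hylobates,Zea)))),Columba)).
The smallest clade enclosing both is ((Urocyon,(((Helarctos,Sinapis),Camponotus),Secale)),((Lynx,(((Gallus,Fagus),Peromyscus),(Oryzias,(Canis,Brassica)),Neofelis)),(Shigella,((Nomascus,(((Macaca,Corylus,Mustela),Ambystoma),((Ailuropoda,Escherichia),(Hylobates,Zea)))),Columba)))); the answer is its 24 terminal taxa in alphabetical order.

Ailuropoda, Ambystoma, Brassica, Camponotus, Canis, Columba, Corylus, Escherichia, Fagus, Gallus, Helarctos, Hylobates, Lynx, Macaca, Mustela, Neofelis, Nomascus, Oryzias, Peromyscus, Secale, Shigella, Sinapis, Urocyon, Zea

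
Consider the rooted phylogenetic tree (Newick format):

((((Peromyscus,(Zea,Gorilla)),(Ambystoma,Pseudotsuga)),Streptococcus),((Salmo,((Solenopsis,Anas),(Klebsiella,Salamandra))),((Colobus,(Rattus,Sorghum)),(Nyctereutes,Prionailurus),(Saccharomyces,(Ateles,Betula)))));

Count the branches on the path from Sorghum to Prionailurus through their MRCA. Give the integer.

The MRCA of Sorghum and Prionailurus is the node subtending ((Colobus,(Rattus,Sorghum)),(Nyctereutes,Prionailurus),(Saccharomyces,(Ateles,Betula))).
From Sorghum up to that node: 3 branches. From Prionailurus up to the same node: 2 branches. Total: 3 + 2 = 5.

5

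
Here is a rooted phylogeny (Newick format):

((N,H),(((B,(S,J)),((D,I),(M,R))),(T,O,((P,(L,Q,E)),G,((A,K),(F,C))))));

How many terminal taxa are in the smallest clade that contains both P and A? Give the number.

9

The MRCA of P and A is the node subtending ((P,(L,Q,E)),G,((A,K),(F,C))).
That clade contains 9 terminal taxa: A, C, E, F, G, K, L, P, Q.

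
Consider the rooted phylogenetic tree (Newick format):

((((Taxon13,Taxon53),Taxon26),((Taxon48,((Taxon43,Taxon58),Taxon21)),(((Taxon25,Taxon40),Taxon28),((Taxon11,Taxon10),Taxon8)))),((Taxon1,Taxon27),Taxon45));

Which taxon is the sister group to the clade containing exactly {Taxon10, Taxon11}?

The clade containing exactly {Taxon10, Taxon11} attaches to the tree at the node subtending ((Taxon11,Taxon10),Taxon8).
The other lineage descending from that same node — the sister group — is the single tip Taxon8.

Taxon8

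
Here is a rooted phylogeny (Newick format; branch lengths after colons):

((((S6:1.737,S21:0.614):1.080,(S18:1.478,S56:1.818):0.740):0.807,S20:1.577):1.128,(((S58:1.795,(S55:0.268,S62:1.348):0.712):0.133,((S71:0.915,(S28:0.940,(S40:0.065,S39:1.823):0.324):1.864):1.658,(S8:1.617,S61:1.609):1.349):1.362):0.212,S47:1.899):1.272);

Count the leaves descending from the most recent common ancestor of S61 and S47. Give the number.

The MRCA of S61 and S47 is the node subtending (((S58,(S55,S62)),((S71,(S28,(S40,S39))),(S8,S61))),S47).
That clade contains 10 terminal taxa: S28, S39, S40, S47, S55, S58, S61, S62, S71, S8.

10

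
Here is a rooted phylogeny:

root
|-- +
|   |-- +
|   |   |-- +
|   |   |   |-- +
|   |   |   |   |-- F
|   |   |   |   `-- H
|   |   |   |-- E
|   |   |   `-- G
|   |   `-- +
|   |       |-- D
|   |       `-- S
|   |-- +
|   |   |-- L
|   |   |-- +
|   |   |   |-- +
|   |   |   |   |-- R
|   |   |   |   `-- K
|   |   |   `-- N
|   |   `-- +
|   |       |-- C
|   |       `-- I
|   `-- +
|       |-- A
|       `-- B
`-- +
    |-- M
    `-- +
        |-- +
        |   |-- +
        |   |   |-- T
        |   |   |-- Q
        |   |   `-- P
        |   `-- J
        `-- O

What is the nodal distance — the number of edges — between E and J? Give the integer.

8

The MRCA of E and J is the root of the tree.
From E up to that node: 4 branches. From J up to the same node: 4 branches. Total: 4 + 4 = 8.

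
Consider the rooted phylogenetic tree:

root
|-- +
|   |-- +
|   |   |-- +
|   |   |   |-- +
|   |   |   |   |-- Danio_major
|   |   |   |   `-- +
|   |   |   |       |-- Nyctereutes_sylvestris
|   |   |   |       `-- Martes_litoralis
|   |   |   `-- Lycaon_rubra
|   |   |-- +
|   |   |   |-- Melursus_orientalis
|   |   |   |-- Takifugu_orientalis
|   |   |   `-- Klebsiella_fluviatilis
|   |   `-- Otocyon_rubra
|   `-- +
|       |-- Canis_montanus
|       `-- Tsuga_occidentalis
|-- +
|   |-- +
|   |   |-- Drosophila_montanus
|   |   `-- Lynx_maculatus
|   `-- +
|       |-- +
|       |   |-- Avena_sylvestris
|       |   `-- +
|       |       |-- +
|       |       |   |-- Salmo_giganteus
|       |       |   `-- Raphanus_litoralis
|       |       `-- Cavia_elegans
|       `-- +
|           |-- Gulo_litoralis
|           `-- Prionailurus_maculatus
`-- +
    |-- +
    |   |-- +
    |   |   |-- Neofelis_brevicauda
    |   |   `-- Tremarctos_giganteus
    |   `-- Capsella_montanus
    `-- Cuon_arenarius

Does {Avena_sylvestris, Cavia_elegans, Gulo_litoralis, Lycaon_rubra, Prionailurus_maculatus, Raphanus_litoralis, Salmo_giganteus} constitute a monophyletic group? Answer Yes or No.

No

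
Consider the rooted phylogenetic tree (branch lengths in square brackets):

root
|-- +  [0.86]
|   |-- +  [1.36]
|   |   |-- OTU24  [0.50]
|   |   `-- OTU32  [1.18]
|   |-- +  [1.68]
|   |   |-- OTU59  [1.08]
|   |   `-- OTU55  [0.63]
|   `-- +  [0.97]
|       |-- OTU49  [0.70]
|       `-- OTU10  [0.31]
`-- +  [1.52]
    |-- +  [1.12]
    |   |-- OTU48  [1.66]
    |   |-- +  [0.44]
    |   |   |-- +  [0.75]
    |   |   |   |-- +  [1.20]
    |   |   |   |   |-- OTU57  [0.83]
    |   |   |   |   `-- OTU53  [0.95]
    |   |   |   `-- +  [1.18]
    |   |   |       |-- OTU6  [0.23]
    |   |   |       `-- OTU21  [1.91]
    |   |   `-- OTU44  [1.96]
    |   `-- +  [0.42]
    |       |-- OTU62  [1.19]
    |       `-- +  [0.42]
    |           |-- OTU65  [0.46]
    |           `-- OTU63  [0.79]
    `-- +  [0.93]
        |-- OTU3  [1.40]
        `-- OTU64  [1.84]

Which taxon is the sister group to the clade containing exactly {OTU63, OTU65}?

OTU62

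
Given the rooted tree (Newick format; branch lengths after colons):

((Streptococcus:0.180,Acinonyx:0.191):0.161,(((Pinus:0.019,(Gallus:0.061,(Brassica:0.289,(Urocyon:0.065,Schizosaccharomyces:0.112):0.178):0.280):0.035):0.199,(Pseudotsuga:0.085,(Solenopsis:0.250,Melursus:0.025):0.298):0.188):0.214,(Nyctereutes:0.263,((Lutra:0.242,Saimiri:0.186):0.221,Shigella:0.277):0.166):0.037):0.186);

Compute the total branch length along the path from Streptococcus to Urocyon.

The path runs Streptococcus → … → MRCA → … → Urocyon; the MRCA is the root of the tree.
Branch lengths along that path: 0.180 + 0.161 + 0.186 + 0.214 + 0.199 + 0.035 + 0.280 + 0.178 + 0.065 = 1.498.

1.498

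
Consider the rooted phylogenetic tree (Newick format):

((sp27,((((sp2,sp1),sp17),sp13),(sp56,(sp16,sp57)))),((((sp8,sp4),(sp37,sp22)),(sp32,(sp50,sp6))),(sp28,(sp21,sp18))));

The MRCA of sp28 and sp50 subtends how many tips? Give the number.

The MRCA of sp28 and sp50 is the node subtending ((((sp8,sp4),(sp37,sp22)),(sp32,(sp50,sp6))),(sp28,(sp21,sp18))).
That clade contains 10 terminal taxa: sp18, sp21, sp22, sp28, sp32, sp37, sp4, sp50, sp6, sp8.

10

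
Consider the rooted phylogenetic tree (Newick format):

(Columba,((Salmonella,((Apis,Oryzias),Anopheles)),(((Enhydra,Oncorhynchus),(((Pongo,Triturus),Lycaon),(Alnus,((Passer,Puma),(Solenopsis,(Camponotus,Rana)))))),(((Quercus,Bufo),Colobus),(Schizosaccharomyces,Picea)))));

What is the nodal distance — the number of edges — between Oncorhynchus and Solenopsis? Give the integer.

7

The MRCA of Oncorhynchus and Solenopsis is the node subtending ((Enhydra,Oncorhynchus),(((Pongo,Triturus),Lycaon),(Alnus,((Passer,Puma),(Solenopsis,(Camponotus,Rana)))))).
From Oncorhynchus up to that node: 2 branches. From Solenopsis up to the same node: 5 branches. Total: 2 + 5 = 7.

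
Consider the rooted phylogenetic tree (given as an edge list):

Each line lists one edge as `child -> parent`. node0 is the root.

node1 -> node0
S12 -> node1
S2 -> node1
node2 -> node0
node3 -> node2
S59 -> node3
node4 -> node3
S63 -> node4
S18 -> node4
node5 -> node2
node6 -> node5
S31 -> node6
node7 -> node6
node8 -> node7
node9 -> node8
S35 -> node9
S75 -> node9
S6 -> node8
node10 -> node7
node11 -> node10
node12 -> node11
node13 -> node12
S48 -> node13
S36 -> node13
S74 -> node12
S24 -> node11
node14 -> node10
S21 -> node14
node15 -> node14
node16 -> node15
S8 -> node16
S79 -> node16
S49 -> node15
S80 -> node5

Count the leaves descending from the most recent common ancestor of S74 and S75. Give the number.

The MRCA of S74 and S75 is the node subtending (((S35,S75),S6),((((S48,S36),S74),S24),(S21,((S8,S79),S49)))).
That clade contains 11 terminal taxa: S21, S24, S35, S36, S48, S49, S6, S74, S75, S79, S8.

11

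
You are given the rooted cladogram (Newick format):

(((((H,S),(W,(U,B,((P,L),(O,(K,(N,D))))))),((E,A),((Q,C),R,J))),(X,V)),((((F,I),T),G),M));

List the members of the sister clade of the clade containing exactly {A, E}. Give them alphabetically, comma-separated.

C, J, Q, R

The clade containing exactly {A, E} attaches to the tree at the node subtending ((E,A),((Q,C),R,J)).
The other lineage descending from that same node — the sister group — is ((Q,C),R,J); its 4 tips in alphabetical order are the answer.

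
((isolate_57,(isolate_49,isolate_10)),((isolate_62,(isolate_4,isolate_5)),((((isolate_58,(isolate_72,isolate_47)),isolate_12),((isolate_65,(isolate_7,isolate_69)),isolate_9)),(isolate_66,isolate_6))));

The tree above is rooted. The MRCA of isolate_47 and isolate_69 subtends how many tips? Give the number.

8

The MRCA of isolate_47 and isolate_69 is the node subtending (((isolate_58,(isolate_72,isolate_47)),isolate_12),((isolate_65,(isolate_7,isolate_69)),isolate_9)).
That clade contains 8 terminal taxa: isolate_12, isolate_47, isolate_58, isolate_65, isolate_69, isolate_7, isolate_72, isolate_9.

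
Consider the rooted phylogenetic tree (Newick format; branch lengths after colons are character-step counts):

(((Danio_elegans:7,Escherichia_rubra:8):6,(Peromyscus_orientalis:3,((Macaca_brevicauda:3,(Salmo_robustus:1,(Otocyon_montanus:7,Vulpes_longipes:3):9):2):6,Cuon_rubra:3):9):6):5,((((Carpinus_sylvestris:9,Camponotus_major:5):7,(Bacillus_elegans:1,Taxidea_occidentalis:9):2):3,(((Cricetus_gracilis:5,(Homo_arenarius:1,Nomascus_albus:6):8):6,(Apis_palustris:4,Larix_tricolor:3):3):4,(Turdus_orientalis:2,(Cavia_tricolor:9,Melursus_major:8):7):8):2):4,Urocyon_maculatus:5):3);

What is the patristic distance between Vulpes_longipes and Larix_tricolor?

59

The path runs Vulpes_longipes → … → MRCA → … → Larix_tricolor; the MRCA is the root of the tree.
Branch lengths along that path: 3 + 9 + 2 + 6 + 9 + 6 + 5 + 3 + 4 + 2 + 4 + 3 + 3 = 59.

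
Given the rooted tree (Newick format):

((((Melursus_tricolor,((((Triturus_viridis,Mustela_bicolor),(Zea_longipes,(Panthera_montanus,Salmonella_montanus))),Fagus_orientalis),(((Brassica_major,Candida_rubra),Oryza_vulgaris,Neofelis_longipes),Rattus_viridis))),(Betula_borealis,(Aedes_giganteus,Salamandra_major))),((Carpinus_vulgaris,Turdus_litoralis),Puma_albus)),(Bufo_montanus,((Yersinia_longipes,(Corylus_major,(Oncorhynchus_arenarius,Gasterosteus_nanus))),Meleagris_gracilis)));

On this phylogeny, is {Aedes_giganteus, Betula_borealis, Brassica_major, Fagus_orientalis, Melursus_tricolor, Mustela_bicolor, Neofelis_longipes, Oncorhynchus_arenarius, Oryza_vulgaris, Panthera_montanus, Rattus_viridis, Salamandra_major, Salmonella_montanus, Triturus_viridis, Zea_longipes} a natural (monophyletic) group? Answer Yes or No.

The MRCA of the listed taxa is the root, so the smallest clade containing them is the whole tree.
That clade also contains Bufo_montanus, Candida_rubra, Carpinus_vulgaris, Corylus_major, Gasterosteus_nanus, Meleagris_gracilis, Puma_albus, Turdus_litoralis, Yersinia_longipes, which are not in the proposed group, so the group is not monophyletic.

No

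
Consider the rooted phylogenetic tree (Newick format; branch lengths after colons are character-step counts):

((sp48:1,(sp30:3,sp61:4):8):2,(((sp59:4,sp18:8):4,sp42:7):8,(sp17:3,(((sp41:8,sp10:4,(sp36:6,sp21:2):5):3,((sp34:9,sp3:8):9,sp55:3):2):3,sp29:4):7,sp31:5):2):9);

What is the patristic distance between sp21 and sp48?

34

The path runs sp21 → … → MRCA → … → sp48; the MRCA is the root of the tree.
Branch lengths along that path: 2 + 5 + 3 + 3 + 7 + 2 + 9 + 2 + 1 = 34.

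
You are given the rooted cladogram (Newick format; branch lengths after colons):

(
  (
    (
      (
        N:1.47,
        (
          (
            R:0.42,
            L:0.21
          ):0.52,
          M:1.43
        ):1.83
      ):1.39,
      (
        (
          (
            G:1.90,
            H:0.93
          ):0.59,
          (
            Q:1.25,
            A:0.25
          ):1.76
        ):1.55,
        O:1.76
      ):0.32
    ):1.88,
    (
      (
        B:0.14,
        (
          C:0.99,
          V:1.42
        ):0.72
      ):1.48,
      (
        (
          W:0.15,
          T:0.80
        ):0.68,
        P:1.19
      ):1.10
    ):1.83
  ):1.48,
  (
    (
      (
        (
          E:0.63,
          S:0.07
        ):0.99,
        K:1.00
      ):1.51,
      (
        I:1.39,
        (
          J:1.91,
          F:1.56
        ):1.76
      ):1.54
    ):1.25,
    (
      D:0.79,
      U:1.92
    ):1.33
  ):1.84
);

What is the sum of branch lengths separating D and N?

10.18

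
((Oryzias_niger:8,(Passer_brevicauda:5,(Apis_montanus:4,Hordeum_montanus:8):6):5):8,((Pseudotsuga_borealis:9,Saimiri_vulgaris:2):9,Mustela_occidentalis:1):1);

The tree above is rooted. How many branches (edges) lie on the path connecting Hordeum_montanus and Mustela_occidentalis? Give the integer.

The MRCA of Hordeum_montanus and Mustela_occidentalis is the root of the tree.
From Hordeum_montanus up to that node: 4 branches. From Mustela_occidentalis up to the same node: 2 branches. Total: 4 + 2 = 6.

6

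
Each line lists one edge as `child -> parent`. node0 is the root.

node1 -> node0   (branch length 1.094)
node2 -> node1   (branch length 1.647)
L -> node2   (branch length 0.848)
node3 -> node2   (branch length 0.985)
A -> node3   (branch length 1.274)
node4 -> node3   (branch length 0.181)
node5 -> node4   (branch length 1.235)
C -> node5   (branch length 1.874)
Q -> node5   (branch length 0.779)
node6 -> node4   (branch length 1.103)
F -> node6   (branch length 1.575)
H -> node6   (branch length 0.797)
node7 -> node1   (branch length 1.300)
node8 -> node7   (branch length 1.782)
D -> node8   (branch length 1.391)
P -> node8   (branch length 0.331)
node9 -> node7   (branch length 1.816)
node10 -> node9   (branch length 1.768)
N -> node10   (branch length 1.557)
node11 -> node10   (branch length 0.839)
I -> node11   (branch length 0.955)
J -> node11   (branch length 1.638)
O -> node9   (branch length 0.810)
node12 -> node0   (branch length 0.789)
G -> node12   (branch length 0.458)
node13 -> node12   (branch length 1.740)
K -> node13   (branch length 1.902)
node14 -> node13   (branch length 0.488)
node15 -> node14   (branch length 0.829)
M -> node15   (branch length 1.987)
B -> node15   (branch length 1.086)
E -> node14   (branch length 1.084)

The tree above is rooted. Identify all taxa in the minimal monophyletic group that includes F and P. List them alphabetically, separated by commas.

A, C, D, F, H, I, J, L, N, O, P, Q

Tracing F: it sits inside (F,H).
Tracing P: it sits inside (D,P).
The smallest clade enclosing both is ((L,(A,((C,Q),(F,H)))),((D,P),((N,(I,J)),O))); the answer is its 12 terminal taxa in alphabetical order.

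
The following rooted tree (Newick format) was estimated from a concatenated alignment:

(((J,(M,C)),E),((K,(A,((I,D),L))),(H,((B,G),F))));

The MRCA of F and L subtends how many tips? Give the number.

9

The MRCA of F and L is the node subtending ((K,(A,((I,D),L))),(H,((B,G),F))).
That clade contains 9 terminal taxa: A, B, D, F, G, H, I, K, L.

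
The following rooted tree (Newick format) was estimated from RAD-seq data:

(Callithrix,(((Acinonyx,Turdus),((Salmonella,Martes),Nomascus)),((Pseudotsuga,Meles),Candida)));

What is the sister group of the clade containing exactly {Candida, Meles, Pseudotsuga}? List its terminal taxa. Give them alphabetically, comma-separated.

The clade containing exactly {Candida, Meles, Pseudotsuga} attaches to the tree at the node subtending (((Acinonyx,Turdus),((Salmonella,Martes),Nomascus)),((Pseudotsuga,Meles),Candida)).
The other lineage descending from that same node — the sister group — is ((Acinonyx,Turdus),((Salmonella,Martes),Nomascus)); its 5 tips in alphabetical order are the answer.

Acinonyx, Martes, Nomascus, Salmonella, Turdus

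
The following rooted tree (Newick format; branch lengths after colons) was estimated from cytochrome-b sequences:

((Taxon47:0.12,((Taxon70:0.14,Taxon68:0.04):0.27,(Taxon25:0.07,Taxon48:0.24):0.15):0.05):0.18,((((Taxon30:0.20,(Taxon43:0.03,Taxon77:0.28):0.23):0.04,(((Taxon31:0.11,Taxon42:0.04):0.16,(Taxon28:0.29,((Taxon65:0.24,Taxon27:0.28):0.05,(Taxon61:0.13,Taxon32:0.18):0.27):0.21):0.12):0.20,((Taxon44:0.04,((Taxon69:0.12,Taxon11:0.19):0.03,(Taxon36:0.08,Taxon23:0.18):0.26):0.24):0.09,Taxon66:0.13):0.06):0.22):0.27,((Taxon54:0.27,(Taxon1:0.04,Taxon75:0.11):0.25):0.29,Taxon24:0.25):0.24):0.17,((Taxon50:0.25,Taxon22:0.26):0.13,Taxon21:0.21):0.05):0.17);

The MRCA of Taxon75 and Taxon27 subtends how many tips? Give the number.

20

The MRCA of Taxon75 and Taxon27 is the node subtending (((Taxon30,(Taxon43,Taxon77)),(((Taxon31,Taxon42),(Taxon28,((Taxon65,Taxon27),(Taxon61,Taxon32)))),((Taxon44,((Taxon69,Taxon11),(Taxon36,Taxon23))),Taxon66))),((Taxon54,(Taxon1,Taxon75)),Taxon24)).
That clade contains 20 terminal taxa: Taxon1, Taxon11, Taxon23, Taxon24, Taxon27, Taxon28, Taxon30, Taxon31, Taxon32, Taxon36, Taxon42, Taxon43, Taxon44, Taxon54, Taxon61, Taxon65, Taxon66, Taxon69, Taxon75, Taxon77.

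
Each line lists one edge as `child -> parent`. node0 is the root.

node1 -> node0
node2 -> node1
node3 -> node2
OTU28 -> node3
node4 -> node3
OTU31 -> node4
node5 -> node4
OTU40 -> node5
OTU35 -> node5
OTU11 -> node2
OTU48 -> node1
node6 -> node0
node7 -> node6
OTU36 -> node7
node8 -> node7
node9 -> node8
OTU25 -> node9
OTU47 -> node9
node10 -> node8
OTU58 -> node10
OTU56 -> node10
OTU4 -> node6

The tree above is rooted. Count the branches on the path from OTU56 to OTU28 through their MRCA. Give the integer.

9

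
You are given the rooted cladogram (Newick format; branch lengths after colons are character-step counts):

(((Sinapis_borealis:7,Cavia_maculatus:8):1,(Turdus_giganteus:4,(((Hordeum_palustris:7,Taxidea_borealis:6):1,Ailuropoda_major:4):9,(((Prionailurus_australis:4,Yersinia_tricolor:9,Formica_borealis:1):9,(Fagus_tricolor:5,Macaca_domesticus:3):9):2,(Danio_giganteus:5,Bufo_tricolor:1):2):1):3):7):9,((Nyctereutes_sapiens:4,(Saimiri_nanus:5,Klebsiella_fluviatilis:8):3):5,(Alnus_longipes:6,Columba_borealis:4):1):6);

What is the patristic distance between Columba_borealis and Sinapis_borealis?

28

The path runs Columba_borealis → … → MRCA → … → Sinapis_borealis; the MRCA is the root of the tree.
Branch lengths along that path: 4 + 1 + 6 + 9 + 1 + 7 = 28.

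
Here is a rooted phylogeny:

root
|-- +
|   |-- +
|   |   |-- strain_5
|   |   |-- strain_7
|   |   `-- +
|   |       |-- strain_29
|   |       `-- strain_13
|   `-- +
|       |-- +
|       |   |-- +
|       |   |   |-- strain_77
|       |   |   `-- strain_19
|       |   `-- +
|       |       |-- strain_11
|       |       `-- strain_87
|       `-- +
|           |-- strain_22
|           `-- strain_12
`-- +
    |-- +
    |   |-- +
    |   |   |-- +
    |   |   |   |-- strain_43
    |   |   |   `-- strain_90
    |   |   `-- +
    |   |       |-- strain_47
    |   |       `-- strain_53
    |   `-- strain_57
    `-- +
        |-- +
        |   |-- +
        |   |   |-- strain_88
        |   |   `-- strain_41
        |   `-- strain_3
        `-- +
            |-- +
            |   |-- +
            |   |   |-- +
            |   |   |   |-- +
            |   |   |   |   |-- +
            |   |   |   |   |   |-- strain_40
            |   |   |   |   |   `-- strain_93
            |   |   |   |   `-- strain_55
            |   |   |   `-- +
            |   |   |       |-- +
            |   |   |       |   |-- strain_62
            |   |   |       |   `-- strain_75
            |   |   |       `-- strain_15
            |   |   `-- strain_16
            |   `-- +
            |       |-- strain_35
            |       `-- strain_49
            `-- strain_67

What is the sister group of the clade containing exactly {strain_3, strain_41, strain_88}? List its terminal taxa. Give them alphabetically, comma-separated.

strain_15, strain_16, strain_35, strain_40, strain_49, strain_55, strain_62, strain_67, strain_75, strain_93

The clade containing exactly {strain_3, strain_41, strain_88} attaches to the tree at the node subtending (((strain_88,strain_41),strain_3),((((((strain_40,strain_93),strain_55),((strain_62,strain_75),strain_15)),strain_16),(strain_35,strain_49)),strain_67)).
The other lineage descending from that same node — the sister group — is ((((((strain_40,strain_93),strain_55),((strain_62,strain_75),strain_15)),strain_16),(strain_35,strain_49)),strain_67); its 10 tips in alphabetical order are the answer.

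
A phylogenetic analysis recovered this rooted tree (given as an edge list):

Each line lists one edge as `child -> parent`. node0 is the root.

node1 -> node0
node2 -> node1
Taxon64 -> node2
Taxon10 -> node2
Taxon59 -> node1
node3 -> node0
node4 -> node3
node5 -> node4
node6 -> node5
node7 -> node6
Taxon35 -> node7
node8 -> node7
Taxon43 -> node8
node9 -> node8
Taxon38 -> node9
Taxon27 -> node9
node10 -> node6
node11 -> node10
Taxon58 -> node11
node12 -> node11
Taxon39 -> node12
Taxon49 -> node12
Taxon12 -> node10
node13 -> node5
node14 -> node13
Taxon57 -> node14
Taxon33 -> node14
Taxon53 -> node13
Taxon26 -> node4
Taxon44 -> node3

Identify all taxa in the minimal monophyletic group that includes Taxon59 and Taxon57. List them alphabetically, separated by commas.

Taxon10, Taxon12, Taxon26, Taxon27, Taxon33, Taxon35, Taxon38, Taxon39, Taxon43, Taxon44, Taxon49, Taxon53, Taxon57, Taxon58, Taxon59, Taxon64

Tracing Taxon59: it sits inside ((Taxon64,Taxon10),Taxon59).
Tracing Taxon57: it sits inside (Taxon57,Taxon33).
The smallest clade enclosing both is the whole tree (their MRCA is the root), so the answer is all 16 tips in alphabetical order.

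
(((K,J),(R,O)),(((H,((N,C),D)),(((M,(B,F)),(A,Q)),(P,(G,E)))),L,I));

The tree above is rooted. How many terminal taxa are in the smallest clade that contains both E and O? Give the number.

18

The MRCA of E and O is the root, so the clade is the entire tree.
That clade contains 18 terminal taxa: A, B, C, D, E, F, G, H, I, J, K, L, M, N, O, P, Q, R.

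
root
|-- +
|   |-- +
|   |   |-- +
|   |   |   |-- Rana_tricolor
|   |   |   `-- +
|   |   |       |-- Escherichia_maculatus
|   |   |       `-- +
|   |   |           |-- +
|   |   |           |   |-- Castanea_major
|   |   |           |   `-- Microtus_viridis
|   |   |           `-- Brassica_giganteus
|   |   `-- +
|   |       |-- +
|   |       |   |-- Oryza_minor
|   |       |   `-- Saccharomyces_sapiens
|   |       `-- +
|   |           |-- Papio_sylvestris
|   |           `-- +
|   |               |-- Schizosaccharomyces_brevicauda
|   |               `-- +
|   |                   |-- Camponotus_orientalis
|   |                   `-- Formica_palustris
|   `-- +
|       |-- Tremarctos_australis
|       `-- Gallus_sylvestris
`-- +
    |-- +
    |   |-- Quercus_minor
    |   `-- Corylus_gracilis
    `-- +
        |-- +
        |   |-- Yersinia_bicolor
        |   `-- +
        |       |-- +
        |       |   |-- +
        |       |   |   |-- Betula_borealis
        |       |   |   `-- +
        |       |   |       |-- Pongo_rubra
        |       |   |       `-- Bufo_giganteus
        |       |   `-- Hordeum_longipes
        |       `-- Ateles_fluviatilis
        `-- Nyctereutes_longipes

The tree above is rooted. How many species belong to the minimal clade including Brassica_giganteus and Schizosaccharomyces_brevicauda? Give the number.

11

The MRCA of Brassica_giganteus and Schizosaccharomyces_brevicauda is the node subtending ((Rana_tricolor,(Escherichia_maculatus,((Castanea_major,Microtus_viridis),Brassica_giganteus))),((Oryza_minor,Saccharomyces_sapiens),(Papio_sylvestris,(Schizosaccharomyces_brevicauda,(Camponotus_orientalis,Formica_palustris))))).
That clade contains 11 terminal taxa: Brassica_giganteus, Camponotus_orientalis, Castanea_major, Escherichia_maculatus, Formica_palustris, Microtus_viridis, Oryza_minor, Papio_sylvestris, Rana_tricolor, Saccharomyces_sapiens, Schizosaccharomyces_brevicauda.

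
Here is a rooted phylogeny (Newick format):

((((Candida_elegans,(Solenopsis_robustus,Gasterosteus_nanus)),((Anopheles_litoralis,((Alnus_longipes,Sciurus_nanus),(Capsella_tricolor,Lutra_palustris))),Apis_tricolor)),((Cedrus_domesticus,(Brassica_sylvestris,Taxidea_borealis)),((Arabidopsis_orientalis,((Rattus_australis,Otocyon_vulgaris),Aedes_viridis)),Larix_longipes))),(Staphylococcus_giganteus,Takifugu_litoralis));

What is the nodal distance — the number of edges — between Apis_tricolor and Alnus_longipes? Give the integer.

5

The MRCA of Apis_tricolor and Alnus_longipes is the node subtending ((Anopheles_litoralis,((Alnus_longipes,Sciurus_nanus),(Capsella_tricolor,Lutra_palustris))),Apis_tricolor).
From Apis_tricolor up to that node: 1 branch. From Alnus_longipes up to the same node: 4 branches. Total: 1 + 4 = 5.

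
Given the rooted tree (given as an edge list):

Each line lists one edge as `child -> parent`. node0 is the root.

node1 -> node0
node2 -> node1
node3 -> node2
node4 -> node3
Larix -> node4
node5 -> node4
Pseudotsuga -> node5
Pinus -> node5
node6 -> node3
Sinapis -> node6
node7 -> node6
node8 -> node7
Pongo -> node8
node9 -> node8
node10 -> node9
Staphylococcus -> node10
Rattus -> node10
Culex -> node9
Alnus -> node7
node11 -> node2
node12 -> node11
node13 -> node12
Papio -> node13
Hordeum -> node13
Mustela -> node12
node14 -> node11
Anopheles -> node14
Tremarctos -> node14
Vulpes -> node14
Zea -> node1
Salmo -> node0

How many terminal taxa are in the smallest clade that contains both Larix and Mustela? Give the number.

The MRCA of Larix and Mustela is the node subtending (((Larix,(Pseudotsuga,Pinus)),(Sinapis,((Pongo,((Staphylococcus,Rattus),Culex)),Alnus))),(((Papio,Hordeum),Mustela),(Anopheles,Tremarctos,Vulpes))).
That clade contains 15 terminal taxa: Alnus, Anopheles, Culex, Hordeum, Larix, Mustela, Papio, Pinus, Pongo, Pseudotsuga, Rattus, Sinapis, Staphylococcus, Tremarctos, Vulpes.

15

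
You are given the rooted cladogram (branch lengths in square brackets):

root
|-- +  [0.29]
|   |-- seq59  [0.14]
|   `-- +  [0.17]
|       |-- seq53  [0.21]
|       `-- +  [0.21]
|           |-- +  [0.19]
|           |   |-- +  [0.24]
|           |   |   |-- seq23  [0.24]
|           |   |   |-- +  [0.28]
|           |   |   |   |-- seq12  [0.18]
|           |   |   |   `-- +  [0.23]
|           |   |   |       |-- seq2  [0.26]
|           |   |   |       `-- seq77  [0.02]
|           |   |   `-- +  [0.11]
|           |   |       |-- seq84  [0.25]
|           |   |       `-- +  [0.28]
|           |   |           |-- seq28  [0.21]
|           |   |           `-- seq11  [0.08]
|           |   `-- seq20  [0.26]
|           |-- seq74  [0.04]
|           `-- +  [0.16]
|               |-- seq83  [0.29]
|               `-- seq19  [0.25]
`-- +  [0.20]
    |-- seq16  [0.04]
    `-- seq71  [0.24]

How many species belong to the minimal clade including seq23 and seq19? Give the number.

The MRCA of seq23 and seq19 is the node subtending (((seq23,(seq12,(seq2,seq77)),(seq84,(seq28,seq11))),seq20),seq74,(seq83,seq19)).
That clade contains 11 terminal taxa: seq11, seq12, seq19, seq2, seq20, seq23, seq28, seq74, seq77, seq83, seq84.

11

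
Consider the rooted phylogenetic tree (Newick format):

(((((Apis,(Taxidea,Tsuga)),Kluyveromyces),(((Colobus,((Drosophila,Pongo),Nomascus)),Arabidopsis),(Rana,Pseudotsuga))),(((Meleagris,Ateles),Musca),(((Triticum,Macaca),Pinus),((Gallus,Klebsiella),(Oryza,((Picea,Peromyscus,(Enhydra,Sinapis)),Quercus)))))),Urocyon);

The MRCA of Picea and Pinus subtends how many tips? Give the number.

11

The MRCA of Picea and Pinus is the node subtending (((Triticum,Macaca),Pinus),((Gallus,Klebsiella),(Oryza,((Picea,Peromyscus,(Enhydra,Sinapis)),Quercus)))).
That clade contains 11 terminal taxa: Enhydra, Gallus, Klebsiella, Macaca, Oryza, Peromyscus, Picea, Pinus, Quercus, Sinapis, Triticum.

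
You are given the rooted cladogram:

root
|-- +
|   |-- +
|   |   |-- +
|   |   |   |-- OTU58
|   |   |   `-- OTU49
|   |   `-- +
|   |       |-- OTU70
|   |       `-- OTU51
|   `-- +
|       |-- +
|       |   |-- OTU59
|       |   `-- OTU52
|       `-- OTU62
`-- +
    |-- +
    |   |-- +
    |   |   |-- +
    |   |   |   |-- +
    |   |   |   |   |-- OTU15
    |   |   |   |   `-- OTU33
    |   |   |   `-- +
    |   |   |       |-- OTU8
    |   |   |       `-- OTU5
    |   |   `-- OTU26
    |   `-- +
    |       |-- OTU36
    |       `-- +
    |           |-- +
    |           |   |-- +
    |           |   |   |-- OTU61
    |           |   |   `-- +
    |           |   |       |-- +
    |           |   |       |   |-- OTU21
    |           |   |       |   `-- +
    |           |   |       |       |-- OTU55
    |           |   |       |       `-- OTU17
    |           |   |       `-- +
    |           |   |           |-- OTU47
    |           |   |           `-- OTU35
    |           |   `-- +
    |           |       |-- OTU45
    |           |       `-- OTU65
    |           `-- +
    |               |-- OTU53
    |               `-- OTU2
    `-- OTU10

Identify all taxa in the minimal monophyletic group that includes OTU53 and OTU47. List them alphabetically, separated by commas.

OTU17, OTU2, OTU21, OTU35, OTU45, OTU47, OTU53, OTU55, OTU61, OTU65

Tracing OTU53: it sits inside (OTU53,OTU2).
Tracing OTU47: it sits inside (OTU47,OTU35).
The smallest clade enclosing both is (((OTU61,((OTU21,(OTU55,OTU17)),(OTU47,OTU35))),(OTU45,OTU65)),(OTU53,OTU2)); the answer is its 10 terminal taxa in alphabetical order.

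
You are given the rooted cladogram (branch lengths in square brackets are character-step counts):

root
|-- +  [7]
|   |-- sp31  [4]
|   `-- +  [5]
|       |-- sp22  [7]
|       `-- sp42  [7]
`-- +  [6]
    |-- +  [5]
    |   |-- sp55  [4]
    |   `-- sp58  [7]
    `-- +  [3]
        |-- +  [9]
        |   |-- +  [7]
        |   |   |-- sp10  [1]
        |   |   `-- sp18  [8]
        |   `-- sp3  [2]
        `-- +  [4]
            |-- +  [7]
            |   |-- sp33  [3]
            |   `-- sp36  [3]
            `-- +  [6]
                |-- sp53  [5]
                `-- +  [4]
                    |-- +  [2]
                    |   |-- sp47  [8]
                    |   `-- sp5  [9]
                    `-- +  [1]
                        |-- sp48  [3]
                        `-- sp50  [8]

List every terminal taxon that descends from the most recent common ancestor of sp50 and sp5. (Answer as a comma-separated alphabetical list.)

Tracing sp50: it sits inside (sp48,sp50).
Tracing sp5: it sits inside (sp47,sp5).
The smallest clade enclosing both is ((sp47,sp5),(sp48,sp50)); the answer is its 4 terminal taxa in alphabetical order.

sp47, sp48, sp5, sp50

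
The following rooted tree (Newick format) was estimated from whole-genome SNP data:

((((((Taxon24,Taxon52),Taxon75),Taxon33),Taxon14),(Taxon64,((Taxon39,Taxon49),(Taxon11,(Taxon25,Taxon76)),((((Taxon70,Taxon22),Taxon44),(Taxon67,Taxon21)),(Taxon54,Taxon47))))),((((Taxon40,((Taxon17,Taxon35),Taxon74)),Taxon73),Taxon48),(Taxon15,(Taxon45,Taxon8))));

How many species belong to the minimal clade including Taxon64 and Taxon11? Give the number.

The MRCA of Taxon64 and Taxon11 is the node subtending (Taxon64,((Taxon39,Taxon49),(Taxon11,(Taxon25,Taxon76)),((((Taxon70,Taxon22),Taxon44),(Taxon67,Taxon21)),(Taxon54,Taxon47)))).
That clade contains 13 terminal taxa: Taxon11, Taxon21, Taxon22, Taxon25, Taxon39, Taxon44, Taxon47, Taxon49, Taxon54, Taxon64, Taxon67, Taxon70, Taxon76.

13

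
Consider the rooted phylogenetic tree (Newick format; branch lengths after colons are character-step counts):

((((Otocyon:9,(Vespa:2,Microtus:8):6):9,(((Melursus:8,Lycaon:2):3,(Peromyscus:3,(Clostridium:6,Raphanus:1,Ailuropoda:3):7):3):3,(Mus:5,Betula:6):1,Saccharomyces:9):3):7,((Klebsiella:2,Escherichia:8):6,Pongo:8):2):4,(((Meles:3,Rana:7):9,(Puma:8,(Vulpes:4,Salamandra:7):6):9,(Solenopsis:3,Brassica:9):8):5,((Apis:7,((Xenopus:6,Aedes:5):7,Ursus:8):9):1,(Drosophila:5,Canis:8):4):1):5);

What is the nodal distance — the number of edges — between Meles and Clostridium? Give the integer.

The MRCA of Meles and Clostridium is the root of the tree.
From Meles up to that node: 4 branches. From Clostridium up to the same node: 7 branches. Total: 4 + 7 = 11.

11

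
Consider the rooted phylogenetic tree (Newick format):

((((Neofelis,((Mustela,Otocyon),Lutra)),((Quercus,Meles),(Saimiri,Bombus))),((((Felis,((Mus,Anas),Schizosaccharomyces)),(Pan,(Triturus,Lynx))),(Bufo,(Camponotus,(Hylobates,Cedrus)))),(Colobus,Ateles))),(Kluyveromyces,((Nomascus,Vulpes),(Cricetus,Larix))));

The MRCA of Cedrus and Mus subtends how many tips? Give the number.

11

The MRCA of Cedrus and Mus is the node subtending (((Felis,((Mus,Anas),Schizosaccharomyces)),(Pan,(Triturus,Lynx))),(Bufo,(Camponotus,(Hylobates,Cedrus)))).
That clade contains 11 terminal taxa: Anas, Bufo, Camponotus, Cedrus, Felis, Hylobates, Lynx, Mus, Pan, Schizosaccharomyces, Triturus.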